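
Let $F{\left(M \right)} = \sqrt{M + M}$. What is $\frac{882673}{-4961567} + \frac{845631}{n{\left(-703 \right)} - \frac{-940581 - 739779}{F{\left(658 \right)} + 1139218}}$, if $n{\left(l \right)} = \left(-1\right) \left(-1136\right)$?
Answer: $\frac{387018187949820283225275937}{520710438039452421885436} + \frac{177620563395 \sqrt{329}}{104948786953688708} \approx 743.25$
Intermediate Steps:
$F{\left(M \right)} = \sqrt{2} \sqrt{M}$ ($F{\left(M \right)} = \sqrt{2 M} = \sqrt{2} \sqrt{M}$)
$n{\left(l \right)} = 1136$
$\frac{882673}{-4961567} + \frac{845631}{n{\left(-703 \right)} - \frac{-940581 - 739779}{F{\left(658 \right)} + 1139218}} = \frac{882673}{-4961567} + \frac{845631}{1136 - \frac{-940581 - 739779}{\sqrt{2} \sqrt{658} + 1139218}} = 882673 \left(- \frac{1}{4961567}\right) + \frac{845631}{1136 - - \frac{1680360}{2 \sqrt{329} + 1139218}} = - \frac{882673}{4961567} + \frac{845631}{1136 - - \frac{1680360}{1139218 + 2 \sqrt{329}}} = - \frac{882673}{4961567} + \frac{845631}{1136 + \frac{1680360}{1139218 + 2 \sqrt{329}}}$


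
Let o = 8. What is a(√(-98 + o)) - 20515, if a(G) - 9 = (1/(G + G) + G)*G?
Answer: -41191/2 ≈ -20596.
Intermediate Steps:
a(G) = 9 + G*(G + 1/(2*G)) (a(G) = 9 + (1/(G + G) + G)*G = 9 + (1/(2*G) + G)*G = 9 + (G + 1/(2*G))*G = 9 + G*(G + 1/(2*G)))
a(√(-98 + o)) - 20515 = (19/2 + (√(-98 + 8))²) - 20515 = (19/2 + (√(-90))²) - 20515 = (19/2 + (3*I*√10)²) - 20515 = (19/2 - 90) - 20515 = -161/2 - 20515 = -41191/2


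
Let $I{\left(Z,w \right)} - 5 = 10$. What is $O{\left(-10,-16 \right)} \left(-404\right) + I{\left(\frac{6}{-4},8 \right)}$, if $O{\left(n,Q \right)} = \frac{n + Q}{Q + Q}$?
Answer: $- \frac{1253}{4} \approx -313.25$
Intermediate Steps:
$I{\left(Z,w \right)} = 15$ ($I{\left(Z,w \right)} = 5 + 10 = 15$)
$O{\left(n,Q \right)} = \frac{Q + n}{2 Q}$
$O{\left(-10,-16 \right)} \left(-404\right) + I{\left(\frac{6}{-4},8 \right)} = \frac{-16 - 10}{2 \left(-16\right)} \left(-404\right) + 15 = \frac{1}{2} \left(- \frac{1}{16}\right) \left(-26\right) \left(-404\right) + 15 = \frac{13}{16} \left(-404\right) + 15 = - \frac{1313}{4} + 15 = - \frac{1253}{4}$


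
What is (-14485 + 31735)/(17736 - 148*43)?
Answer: 8625/5686 ≈ 1.5169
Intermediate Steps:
(-14485 + 31735)/(17736 - 148*43) = 17250/(17736 - 6364) = 17250/11372 = 17250*(1/11372) = 8625/5686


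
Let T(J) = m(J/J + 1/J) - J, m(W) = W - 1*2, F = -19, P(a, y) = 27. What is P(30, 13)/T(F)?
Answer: 513/341 ≈ 1.5044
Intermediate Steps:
m(W) = -2 + W (m(W) = W - 2 = -2 + W)
T(J) = -1 + 1/J - J (T(J) = (-2 + (J/J + 1/J)) - J = (-2 + (1 + 1/J)) - J = (-1 + 1/J) - J = -1 + 1/J - J)
P(30, 13)/T(F) = 27/(-1 + 1/(-19) - 1*(-19)) = 27/(-1 - 1/19 + 19) = 27/(341/19) = 27*(19/341) = 513/341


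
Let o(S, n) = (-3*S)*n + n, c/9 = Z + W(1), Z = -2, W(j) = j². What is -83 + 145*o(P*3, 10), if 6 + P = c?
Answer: 197117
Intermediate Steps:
c = -9 (c = 9*(-2 + 1²) = 9*(-2 + 1) = 9*(-1) = -9)
P = -15 (P = -6 - 9 = -15)
o(S, n) = n - 3*S*n (o(S, n) = -3*S*n + n = n - 3*S*n)
-83 + 145*o(P*3, 10) = -83 + 145*(10*(1 - (-45)*3)) = -83 + 145*(10*(1 - 3*(-45))) = -83 + 145*(10*(1 + 135)) = -83 + 145*(10*136) = -83 + 145*1360 = -83 + 197200 = 197117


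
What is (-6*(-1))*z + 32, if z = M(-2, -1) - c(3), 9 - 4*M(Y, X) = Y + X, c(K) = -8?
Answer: 98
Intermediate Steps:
M(Y, X) = 9/4 - X/4 - Y/4 (M(Y, X) = 9/4 - (Y + X)/4 = 9/4 - (X + Y)/4 = 9/4 + (-X/4 - Y/4) = 9/4 - X/4 - Y/4)
z = 11 (z = (9/4 - ¼*(-1) - ¼*(-2)) - 1*(-8) = (9/4 + ¼ + ½) + 8 = 3 + 8 = 11)
(-6*(-1))*z + 32 = -6*(-1)*11 + 32 = 6*11 + 32 = 66 + 32 = 98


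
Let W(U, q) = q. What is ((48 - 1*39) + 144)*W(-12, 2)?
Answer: 306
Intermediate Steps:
((48 - 1*39) + 144)*W(-12, 2) = ((48 - 1*39) + 144)*2 = ((48 - 39) + 144)*2 = (9 + 144)*2 = 153*2 = 306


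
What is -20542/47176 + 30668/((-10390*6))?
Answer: -340922731/367618980 ≈ -0.92738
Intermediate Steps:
-20542/47176 + 30668/((-10390*6)) = -20542*1/47176 + 30668/(-62340) = -10271/23588 + 30668*(-1/62340) = -10271/23588 - 7667/15585 = -340922731/367618980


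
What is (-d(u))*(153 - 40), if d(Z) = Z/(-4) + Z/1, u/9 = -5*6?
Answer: 45765/2 ≈ 22883.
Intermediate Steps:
u = -270 (u = 9*(-5*6) = 9*(-30) = -270)
d(Z) = 3*Z/4 (d(Z) = Z*(-¼) + Z*1 = -Z/4 + Z = 3*Z/4)
(-d(u))*(153 - 40) = (-3*(-270)/4)*(153 - 40) = -1*(-405/2)*113 = (405/2)*113 = 45765/2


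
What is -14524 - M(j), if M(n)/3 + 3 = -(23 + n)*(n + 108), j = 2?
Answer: -6265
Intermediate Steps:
M(n) = -9 - 3*(23 + n)*(108 + n) (M(n) = -9 + 3*(-(23 + n)*(n + 108)) = -9 + 3*(-(23 + n)*(108 + n)) = -9 - 3*(23 + n)*(108 + n))
-14524 - M(j) = -14524 - (-7461 - 393*2 - 3*2²) = -14524 - (-7461 - 786 - 3*4) = -14524 - (-7461 - 786 - 12) = -14524 - 1*(-8259) = -14524 + 8259 = -6265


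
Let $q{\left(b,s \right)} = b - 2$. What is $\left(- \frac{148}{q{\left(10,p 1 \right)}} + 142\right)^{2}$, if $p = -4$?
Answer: $\frac{61009}{4} \approx 15252.0$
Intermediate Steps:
$q{\left(b,s \right)} = -2 + b$ ($q{\left(b,s \right)} = b - 2 = -2 + b$)
$\left(- \frac{148}{q{\left(10,p 1 \right)}} + 142\right)^{2} = \left(- \frac{148}{-2 + 10} + 142\right)^{2} = \left(- \frac{148}{8} + 142\right)^{2} = \left(\left(-148\right) \frac{1}{8} + 142\right)^{2} = \left(- \frac{37}{2} + 142\right)^{2} = \left(\frac{247}{2}\right)^{2} = \frac{61009}{4}$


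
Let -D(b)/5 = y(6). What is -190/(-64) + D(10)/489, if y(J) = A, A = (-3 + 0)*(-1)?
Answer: 15325/5216 ≈ 2.9381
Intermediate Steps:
A = 3 (A = -3*(-1) = 3)
y(J) = 3
D(b) = -15 (D(b) = -5*3 = -15)
-190/(-64) + D(10)/489 = -190/(-64) - 15/489 = -190*(-1/64) - 15*1/489 = 95/32 - 5/163 = 15325/5216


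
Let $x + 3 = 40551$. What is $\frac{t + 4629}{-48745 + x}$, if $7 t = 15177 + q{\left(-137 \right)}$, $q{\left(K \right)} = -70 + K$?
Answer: $- \frac{47373}{57379} \approx -0.82562$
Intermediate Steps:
$x = 40548$ ($x = -3 + 40551 = 40548$)
$t = \frac{14970}{7}$ ($t = \frac{15177 - 207}{7} = \frac{1}{7} \cdot 14970 = \frac{14970}{7} \approx 2138.6$)
$\frac{t + 4629}{-48745 + x} = \frac{\frac{14970}{7} + 4629}{-48745 + 40548} = \frac{47373}{7 \left(-8197\right)} = \frac{47373}{7} \left(- \frac{1}{8197}\right) = - \frac{47373}{57379}$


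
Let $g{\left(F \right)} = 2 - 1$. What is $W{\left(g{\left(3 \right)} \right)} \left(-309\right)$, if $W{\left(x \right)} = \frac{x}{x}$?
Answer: $-309$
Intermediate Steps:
$g{\left(F \right)} = 1$ ($g{\left(F \right)} = 2 - 1 = 1$)
$W{\left(x \right)} = 1$
$W{\left(g{\left(3 \right)} \right)} \left(-309\right) = 1 \left(-309\right) = -309$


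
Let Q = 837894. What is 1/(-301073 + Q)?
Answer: 1/536821 ≈ 1.8628e-6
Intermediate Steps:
1/(-301073 + Q) = 1/(-301073 + 837894) = 1/536821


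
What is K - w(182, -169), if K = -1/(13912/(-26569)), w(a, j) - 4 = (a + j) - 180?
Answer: 2294225/13912 ≈ 164.91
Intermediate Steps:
w(a, j) = -176 + a + j (w(a, j) = 4 + ((a + j) - 180) = 4 + (-180 + a + j) = -176 + a + j)
K = 26569/13912 (K = -1/(13912*(-1/26569)) = -1/(-13912/26569) = -1*(-26569/13912) = 26569/13912 ≈ 1.9098)
K - w(182, -169) = 26569/13912 - (-176 + 182 - 169) = 26569/13912 - 1*(-163) = 26569/13912 + 163 = 2294225/13912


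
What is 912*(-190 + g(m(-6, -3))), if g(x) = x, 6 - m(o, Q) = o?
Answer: -162336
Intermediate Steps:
m(o, Q) = 6 - o
912*(-190 + g(m(-6, -3))) = 912*(-190 + (6 - 1*(-6))) = 912*(-190 + (6 + 6)) = 912*(-190 + 12) = 912*(-178) = -162336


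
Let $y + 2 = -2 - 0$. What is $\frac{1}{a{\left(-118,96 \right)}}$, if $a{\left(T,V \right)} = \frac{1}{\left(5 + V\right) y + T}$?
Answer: $-522$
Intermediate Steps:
$y = -4$ ($y = -2 - 2 = -4$)
$a{\left(T,V \right)} = \frac{1}{-20 + T - 4 V}$ ($a{\left(T,V \right)} = \frac{1}{\left(5 + V\right) \left(-4\right) + T} = \frac{1}{\left(-20 - 4 V\right) + T} = \frac{1}{-20 + T - 4 V}$)
$\frac{1}{a{\left(-118,96 \right)}} = \frac{1}{\frac{1}{-20 - 118 - 384}} = \frac{1}{\frac{1}{-522}} = \frac{1}{- \frac{1}{522}} = -522$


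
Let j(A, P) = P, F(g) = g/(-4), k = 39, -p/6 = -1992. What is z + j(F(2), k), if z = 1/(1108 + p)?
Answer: 509341/13060 ≈ 39.000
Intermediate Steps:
p = 11952 (p = -6*(-1992) = 11952)
F(g) = -g/4 (F(g) = g*(-¼) = -g/4)
z = 1/13060 (z = 1/(1108 + 11952) = 1/13060 ≈ 7.6570e-5)
z + j(F(2), k) = 1/13060 + 39 = 509341/13060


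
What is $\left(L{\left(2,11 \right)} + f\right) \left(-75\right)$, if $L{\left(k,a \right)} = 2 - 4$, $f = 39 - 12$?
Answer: $-1875$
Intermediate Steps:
$f = 27$ ($f = 39 - 12 = 27$)
$L{\left(k,a \right)} = -2$
$\left(L{\left(2,11 \right)} + f\right) \left(-75\right) = \left(-2 + 27\right) \left(-75\right) = 25 \left(-75\right) = -1875$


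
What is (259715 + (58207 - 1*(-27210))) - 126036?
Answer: 219096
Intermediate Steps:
(259715 + (58207 - 1*(-27210))) - 126036 = (259715 + (58207 + 27210)) - 126036 = (259715 + 85417) - 126036 = 345132 - 126036 = 219096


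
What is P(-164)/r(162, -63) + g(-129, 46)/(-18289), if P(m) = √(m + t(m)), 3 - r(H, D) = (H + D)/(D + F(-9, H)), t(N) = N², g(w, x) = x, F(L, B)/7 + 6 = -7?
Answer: -46/18289 + 28*√6683/51 ≈ 44.880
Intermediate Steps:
F(L, B) = -91 (F(L, B) = -42 + 7*(-7) = -42 - 49 = -91)
r(H, D) = 3 - (D + H)/(-91 + D) (r(H, D) = 3 - (H + D)/(D - 91) = 3 - (D + H)/(-91 + D))
P(m) = √(m + m²)
P(-164)/r(162, -63) + g(-129, 46)/(-18289) = √(-164*(1 - 164))/(((-273 - 1*162 + 2*(-63))/(-91 - 63))) + 46/(-18289) = √(-164*(-163))/(((-273 - 162 - 126)/(-154))) + 46*(-1/18289) = √26732/((-1/154*(-561))) - 46/18289 = (2*√6683)/(51/14) - 46/18289 = (2*√6683)*(14/51) - 46/18289 = 28*√6683/51 - 46/18289 = -46/18289 + 28*√6683/51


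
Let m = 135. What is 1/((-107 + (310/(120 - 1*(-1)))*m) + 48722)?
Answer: 121/5924265 ≈ 2.0424e-5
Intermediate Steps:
1/((-107 + (310/(120 - 1*(-1)))*m) + 48722) = 1/((-107 + (310/(120 - 1*(-1)))*135) + 48722) = 1/((-107 + (310/(120 + 1))*135) + 48722) = 1/((-107 + (310/121)*135) + 48722) = 1/((-107 + 41850/121) + 48722) = 1/(28903/121 + 48722) = 1/(5924265/121) = 121/5924265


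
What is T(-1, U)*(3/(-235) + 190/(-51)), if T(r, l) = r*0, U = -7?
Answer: 0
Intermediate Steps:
T(r, l) = 0
T(-1, U)*(3/(-235) + 190/(-51)) = 0*(3/(-235) + 190/(-51)) = 0*(3*(-1/235) + 190*(-1/51)) = 0*(-3/235 - 190/51) = 0*(-44803/11985) = 0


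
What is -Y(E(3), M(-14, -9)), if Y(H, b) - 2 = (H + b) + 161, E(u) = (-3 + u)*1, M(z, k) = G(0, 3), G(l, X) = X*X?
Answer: -172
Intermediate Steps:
G(l, X) = X**2
M(z, k) = 9 (M(z, k) = 3**2 = 9)
E(u) = -3 + u
Y(H, b) = 163 + H + b (Y(H, b) = 2 + ((H + b) + 161) = 2 + (161 + H + b) = 163 + H + b)
-Y(E(3), M(-14, -9)) = -(163 + (-3 + 3) + 9) = -(163 + 0 + 9) = -1*172 = -172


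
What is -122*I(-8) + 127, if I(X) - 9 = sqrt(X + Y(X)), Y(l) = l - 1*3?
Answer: -971 - 122*I*sqrt(19) ≈ -971.0 - 531.79*I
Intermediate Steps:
Y(l) = -3 + l (Y(l) = l - 3 = -3 + l)
I(X) = 9 + sqrt(-3 + 2*X) (I(X) = 9 + sqrt(X + (-3 + X)) = 9 + sqrt(-3 + 2*X))
-122*I(-8) + 127 = -122*(9 + sqrt(-3 + 2*(-8))) + 127 = -122*(9 + sqrt(-3 - 16)) + 127 = -122*(9 + sqrt(-19)) + 127 = -122*(9 + I*sqrt(19)) + 127 = (-1098 - 122*I*sqrt(19)) + 127 = -971 - 122*I*sqrt(19)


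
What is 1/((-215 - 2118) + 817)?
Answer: -1/1516 ≈ -0.00065963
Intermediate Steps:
1/((-215 - 2118) + 817) = 1/(-2333 + 817) = 1/(-1516) = -1/1516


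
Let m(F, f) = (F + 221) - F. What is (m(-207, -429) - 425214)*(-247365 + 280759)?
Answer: -14192216242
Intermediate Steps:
m(F, f) = 221 (m(F, f) = (221 + F) - F = 221)
(m(-207, -429) - 425214)*(-247365 + 280759) = (221 - 425214)*(-247365 + 280759) = -424993*33394 = -14192216242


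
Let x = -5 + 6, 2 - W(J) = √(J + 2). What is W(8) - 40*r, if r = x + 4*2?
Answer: -358 - √10 ≈ -361.16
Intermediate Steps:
W(J) = 2 - √(2 + J) (W(J) = 2 - √(J + 2) = 2 - √(2 + J))
x = 1
r = 9 (r = 1 + 4*2 = 1 + 8 = 9)
W(8) - 40*r = (2 - √(2 + 8)) - 40*9 = (2 - √10) - 360 = -358 - √10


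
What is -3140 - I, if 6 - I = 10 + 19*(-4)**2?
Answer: -2832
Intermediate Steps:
I = -308 (I = 6 - (10 + 19*(-4)**2) = 6 - (10 + 19*16) = 6 - (10 + 304) = 6 - 1*314 = 6 - 314 = -308)
-3140 - I = -3140 - 1*(-308) = -3140 + 308 = -2832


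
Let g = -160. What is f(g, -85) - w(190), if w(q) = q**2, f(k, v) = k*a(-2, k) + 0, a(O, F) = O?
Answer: -35780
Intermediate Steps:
f(k, v) = -2*k (f(k, v) = k*(-2) + 0 = -2*k + 0 = -2*k)
f(g, -85) - w(190) = -2*(-160) - 1*190**2 = 320 - 1*36100 = 320 - 36100 = -35780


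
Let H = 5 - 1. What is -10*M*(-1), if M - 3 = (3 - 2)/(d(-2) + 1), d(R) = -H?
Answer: 80/3 ≈ 26.667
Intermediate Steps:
H = 4
d(R) = -4 (d(R) = -1*4 = -4)
M = 8/3 (M = 3 + (3 - 2)/(-4 + 1) = 3 + 1/(-3) = 3 + 1*(-⅓) = 3 - ⅓ = 8/3 ≈ 2.6667)
-10*M*(-1) = -10*8/3*(-1) = -80/3*(-1) = 80/3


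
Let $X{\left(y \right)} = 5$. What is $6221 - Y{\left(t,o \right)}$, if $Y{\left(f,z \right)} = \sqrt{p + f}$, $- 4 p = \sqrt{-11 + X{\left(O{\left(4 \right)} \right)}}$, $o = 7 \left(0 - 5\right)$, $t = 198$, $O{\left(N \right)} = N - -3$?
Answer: $6221 - \frac{\sqrt{792 - i \sqrt{6}}}{2} \approx 6206.9 + 0.02176 i$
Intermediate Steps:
$O{\left(N \right)} = 3 + N$ ($O{\left(N \right)} = N + 3 = 3 + N$)
$o = -35$ ($o = 7 \left(-5\right) = -35$)
$p = - \frac{i \sqrt{6}}{4}$ ($p = - \frac{\sqrt{-11 + 5}}{4} = - \frac{\sqrt{-6}}{4} = - \frac{i \sqrt{6}}{4} \approx - 0.61237 i$)
$Y{\left(f,z \right)} = \sqrt{f - \frac{i \sqrt{6}}{4}}$ ($Y{\left(f,z \right)} = \sqrt{- \frac{i \sqrt{6}}{4} + f} = \sqrt{f - \frac{i \sqrt{6}}{4}}$)
$6221 - Y{\left(t,o \right)} = 6221 - \frac{\sqrt{4 \cdot 198 - i \sqrt{6}}}{2} = 6221 - \frac{\sqrt{792 - i \sqrt{6}}}{2}$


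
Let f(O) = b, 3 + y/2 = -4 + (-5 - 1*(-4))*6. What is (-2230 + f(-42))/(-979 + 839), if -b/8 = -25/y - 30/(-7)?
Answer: 20675/1274 ≈ 16.228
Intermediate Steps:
y = -26 (y = -6 + 2*(-4 + (-5 - 1*(-4))*6) = -6 + 2*(-4 + (-5 + 4)*6) = -6 + 2*(-4 - 1*6) = -6 + 2*(-4 - 6) = -6 + 2*(-10) = -6 - 20 = -26)
b = -3820/91 (b = -8*(-25/(-26) - 30/(-7)) = -8*(-25*(-1/26) - 30*(-⅐)) = -8*(25/26 + 30/7) = -8*955/182 = -3820/91 ≈ -41.978)
f(O) = -3820/91
(-2230 + f(-42))/(-979 + 839) = (-2230 - 3820/91)/(-979 + 839) = -206750/91/(-140) = -206750/91*(-1/140) = 20675/1274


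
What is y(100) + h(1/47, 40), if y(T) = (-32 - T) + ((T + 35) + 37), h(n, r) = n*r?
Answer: 1920/47 ≈ 40.851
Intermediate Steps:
y(T) = 40 (y(T) = (-32 - T) + ((35 + T) + 37) = (-32 - T) + (72 + T) = 40)
y(100) + h(1/47, 40) = 40 + 40/47 = 1920/47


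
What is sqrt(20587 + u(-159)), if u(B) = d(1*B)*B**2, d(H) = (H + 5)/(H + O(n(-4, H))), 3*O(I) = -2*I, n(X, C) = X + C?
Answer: sqrt(2233057309)/151 ≈ 312.95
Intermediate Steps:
n(X, C) = C + X
O(I) = -2*I/3 (O(I) = (-2*I)/3 = -2*I/3)
d(H) = (5 + H)/(8/3 + H/3) (d(H) = (H + 5)/(H - 2*(H - 4)/3) = (5 + H)/(H - 2*(-4 + H)/3) = (5 + H)/(H + (8/3 - 2*H/3)) = (5 + H)/(8/3 + H/3))
u(B) = 3*B**2*(5 + B)/(8 + B) (u(B) = (3*(5 + 1*B)/(8 + 1*B))*B**2 = (3*(5 + B)/(8 + B))*B**2 = 3*B**2*(5 + B)/(8 + B))
sqrt(20587 + u(-159)) = sqrt(20587 + 3*(-159)**2*(5 - 159)/(8 - 159)) = sqrt(20587 + 3*25281*(-154)/(-151)) = sqrt(20587 + 3*25281*(-1/151)*(-154)) = sqrt(20587 + 11679822/151) = sqrt(14788459/151) = sqrt(2233057309)/151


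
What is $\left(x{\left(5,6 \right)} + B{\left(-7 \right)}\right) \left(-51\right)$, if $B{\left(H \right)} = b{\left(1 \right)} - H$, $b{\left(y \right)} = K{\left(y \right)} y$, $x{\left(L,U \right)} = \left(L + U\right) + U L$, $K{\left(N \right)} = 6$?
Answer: $-2754$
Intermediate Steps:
$x{\left(L,U \right)} = L + U + L U$ ($x{\left(L,U \right)} = \left(L + U\right) + L U = L + U + L U$)
$b{\left(y \right)} = 6 y$
$B{\left(H \right)} = 6 - H$ ($B{\left(H \right)} = 6 \cdot 1 - H = 6 - H$)
$\left(x{\left(5,6 \right)} + B{\left(-7 \right)}\right) \left(-51\right) = \left(\left(5 + 6 + 5 \cdot 6\right) + \left(6 - -7\right)\right) \left(-51\right) = \left(\left(5 + 6 + 30\right) + \left(6 + 7\right)\right) \left(-51\right) = \left(41 + 13\right) \left(-51\right) = 54 \left(-51\right) = -2754$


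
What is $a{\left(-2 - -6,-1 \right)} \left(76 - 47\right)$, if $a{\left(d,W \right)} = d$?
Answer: $116$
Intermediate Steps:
$a{\left(-2 - -6,-1 \right)} \left(76 - 47\right) = \left(-2 - -6\right) \left(76 - 47\right) = \left(-2 + 6\right) 29 = 4 \cdot 29 = 116$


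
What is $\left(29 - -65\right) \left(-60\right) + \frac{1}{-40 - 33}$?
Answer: $- \frac{411721}{73} \approx -5640.0$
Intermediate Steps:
$\left(29 - -65\right) \left(-60\right) + \frac{1}{-40 - 33} = \left(29 + 65\right) \left(-60\right) + \frac{1}{-73} = 94 \left(-60\right) - \frac{1}{73} = -5640 - \frac{1}{73} = - \frac{411721}{73}$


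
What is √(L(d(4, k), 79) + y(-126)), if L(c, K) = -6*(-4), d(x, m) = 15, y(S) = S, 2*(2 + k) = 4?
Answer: I*√102 ≈ 10.1*I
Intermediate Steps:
k = 0 (k = -2 + (½)*4 = -2 + 2 = 0)
L(c, K) = 24
√(L(d(4, k), 79) + y(-126)) = √(24 - 126) = √(-102) = I*√102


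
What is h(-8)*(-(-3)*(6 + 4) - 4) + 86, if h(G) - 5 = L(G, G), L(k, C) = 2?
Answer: 268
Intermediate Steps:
h(G) = 7 (h(G) = 5 + 2 = 7)
h(-8)*(-(-3)*(6 + 4) - 4) + 86 = 7*(-(-3)*(6 + 4) - 4) + 86 = 7*(-(-3)*10 - 4) + 86 = 7*(-1*(-30) - 4) + 86 = 7*(30 - 4) + 86 = 7*26 + 86 = 182 + 86 = 268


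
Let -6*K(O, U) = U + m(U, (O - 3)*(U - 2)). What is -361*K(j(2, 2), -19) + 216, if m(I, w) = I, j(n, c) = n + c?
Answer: -6211/3 ≈ -2070.3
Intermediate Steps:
j(n, c) = c + n
K(O, U) = -U/3 (K(O, U) = -(U + U)/6 = -U/3)
-361*K(j(2, 2), -19) + 216 = -(-361)*(-19)/3 + 216 = -361*19/3 + 216 = -6859/3 + 216 = -6211/3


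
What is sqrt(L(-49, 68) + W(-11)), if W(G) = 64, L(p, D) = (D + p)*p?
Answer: 17*I*sqrt(3) ≈ 29.445*I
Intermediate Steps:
L(p, D) = p*(D + p)
sqrt(L(-49, 68) + W(-11)) = sqrt(-49*(68 - 49) + 64) = sqrt(-49*19 + 64) = sqrt(-931 + 64) = sqrt(-867) = 17*I*sqrt(3)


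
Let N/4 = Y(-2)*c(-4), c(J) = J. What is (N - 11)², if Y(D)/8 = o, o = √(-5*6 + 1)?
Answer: -475015 + 2816*I*√29 ≈ -4.7502e+5 + 15165.0*I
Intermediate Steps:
o = I*√29 (o = √(-30 + 1) = √(-29) = I*√29 ≈ 5.3852*I)
Y(D) = 8*I*√29 (Y(D) = 8*(I*√29) = 8*I*√29)
N = -128*I*√29 (N = 4*((8*I*√29)*(-4)) = 4*(-32*I*√29) = -128*I*√29 ≈ -689.3*I)
(N - 11)² = (-128*I*√29 - 11)² = (-11 - 128*I*√29)²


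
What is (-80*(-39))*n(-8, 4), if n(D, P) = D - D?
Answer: 0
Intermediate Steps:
n(D, P) = 0
(-80*(-39))*n(-8, 4) = -80*(-39)*0 = 3120*0 = 0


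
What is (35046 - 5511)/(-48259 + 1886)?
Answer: -29535/46373 ≈ -0.63690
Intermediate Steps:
(35046 - 5511)/(-48259 + 1886) = 29535/(-46373) = 29535*(-1/46373) = -29535/46373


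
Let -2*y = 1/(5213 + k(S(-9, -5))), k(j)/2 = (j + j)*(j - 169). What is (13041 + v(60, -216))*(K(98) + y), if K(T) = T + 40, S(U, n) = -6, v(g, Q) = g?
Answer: 34036227687/18826 ≈ 1.8079e+6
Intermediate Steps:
k(j) = 4*j*(-169 + j) (k(j) = 2*((j + j)*(j - 169)) = 2*((2*j)*(-169 + j)) = 2*(2*j*(-169 + j)) = 4*j*(-169 + j))
K(T) = 40 + T
y = -1/18826 (y = -1/(2*(5213 + 4*(-6)*(-169 - 6))) = -1/(2*(5213 + 4*(-6)*(-175))) = -1/(2*(5213 + 4200)) = -1/2/9413 = -1/2*1/9413 = -1/18826 ≈ -5.3118e-5)
(13041 + v(60, -216))*(K(98) + y) = (13041 + 60)*((40 + 98) - 1/18826) = 13101*(138 - 1/18826) = 13101*(2597987/18826) = 34036227687/18826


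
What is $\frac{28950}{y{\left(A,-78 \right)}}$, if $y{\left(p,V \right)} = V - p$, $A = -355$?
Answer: $\frac{28950}{277} \approx 104.51$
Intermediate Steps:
$\frac{28950}{y{\left(A,-78 \right)}} = \frac{28950}{-78 - -355} = \frac{28950}{-78 + 355} = \frac{28950}{277}$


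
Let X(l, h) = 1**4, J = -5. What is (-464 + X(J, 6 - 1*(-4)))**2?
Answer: 214369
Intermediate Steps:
X(l, h) = 1
(-464 + X(J, 6 - 1*(-4)))**2 = (-464 + 1)**2 = (-463)**2 = 214369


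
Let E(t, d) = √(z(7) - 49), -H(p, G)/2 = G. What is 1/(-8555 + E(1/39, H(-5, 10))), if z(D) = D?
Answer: -8555/73188067 - I*√42/73188067 ≈ -0.00011689 - 8.8549e-8*I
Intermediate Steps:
H(p, G) = -2*G
E(t, d) = I*√42 (E(t, d) = √(7 - 49) = √(-42) = I*√42)
1/(-8555 + E(1/39, H(-5, 10))) = 1/(-8555 + I*√42)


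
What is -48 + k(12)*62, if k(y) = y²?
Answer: 8880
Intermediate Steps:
-48 + k(12)*62 = -48 + 12²*62 = -48 + 144*62 = -48 + 8928 = 8880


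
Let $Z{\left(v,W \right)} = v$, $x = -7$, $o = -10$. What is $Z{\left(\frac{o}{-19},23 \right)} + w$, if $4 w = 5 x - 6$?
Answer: $- \frac{739}{76} \approx -9.7237$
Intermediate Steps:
$w = - \frac{41}{4}$ ($w = \frac{5 \left(-7\right) - 6}{4} = \frac{-35 - 6}{4} = \frac{1}{4} \left(-41\right) = - \frac{41}{4} \approx -10.25$)
$Z{\left(\frac{o}{-19},23 \right)} + w = - \frac{10}{-19} - \frac{41}{4} = \left(-10\right) \left(- \frac{1}{19}\right) - \frac{41}{4} = \frac{10}{19} - \frac{41}{4} = - \frac{739}{76}$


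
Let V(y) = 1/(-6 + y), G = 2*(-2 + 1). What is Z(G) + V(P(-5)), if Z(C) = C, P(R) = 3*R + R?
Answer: -53/26 ≈ -2.0385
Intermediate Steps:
G = -2 (G = 2*(-1) = -2)
P(R) = 4*R
Z(G) + V(P(-5)) = -2 + 1/(-6 + 4*(-5)) = -2 + 1/(-6 - 20) = -2 + 1/(-26) = -2 - 1/26 = -53/26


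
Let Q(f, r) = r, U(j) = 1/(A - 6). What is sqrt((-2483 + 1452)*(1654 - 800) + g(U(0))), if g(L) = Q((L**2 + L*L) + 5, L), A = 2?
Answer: I*sqrt(3521897)/2 ≈ 938.34*I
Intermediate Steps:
U(j) = -1/4 (U(j) = 1/(2 - 6) = 1/(-4) = -1/4)
g(L) = L
sqrt((-2483 + 1452)*(1654 - 800) + g(U(0))) = sqrt((-2483 + 1452)*(1654 - 800) - 1/4) = sqrt(-1031*854 - 1/4) = sqrt(-880474 - 1/4) = sqrt(-3521897/4) = I*sqrt(3521897)/2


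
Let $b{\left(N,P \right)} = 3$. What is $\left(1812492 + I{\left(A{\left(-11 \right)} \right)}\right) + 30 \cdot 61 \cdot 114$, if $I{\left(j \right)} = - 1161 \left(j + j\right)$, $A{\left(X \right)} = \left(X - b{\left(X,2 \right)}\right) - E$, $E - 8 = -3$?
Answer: $2065230$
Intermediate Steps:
$E = 5$ ($E = 8 - 3 = 5$)
$A{\left(X \right)} = -8 + X$ ($A{\left(X \right)} = \left(X - 3\right) - 5 = \left(-3 + X\right) - 5 = -8 + X$)
$I{\left(j \right)} = - 2322 j$ ($I{\left(j \right)} = - 1161 \cdot 2 j = - 2322 j$)
$\left(1812492 + I{\left(A{\left(-11 \right)} \right)}\right) + 30 \cdot 61 \cdot 114 = \left(1812492 - 2322 \left(-8 - 11\right)\right) + 30 \cdot 61 \cdot 114 = \left(1812492 - -44118\right) + 1830 \cdot 114 = \left(1812492 + 44118\right) + 208620 = 1856610 + 208620 = 2065230$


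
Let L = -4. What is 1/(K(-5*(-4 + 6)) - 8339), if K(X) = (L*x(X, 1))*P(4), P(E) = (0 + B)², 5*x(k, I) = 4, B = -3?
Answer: -5/41839 ≈ -0.00011951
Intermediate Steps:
x(k, I) = ⅘ (x(k, I) = (⅕)*4 = ⅘)
P(E) = 9 (P(E) = (0 - 3)² = (-3)² = 9)
K(X) = -144/5 (K(X) = -4*⅘*9 = -16/5*9 = -144/5)
1/(K(-5*(-4 + 6)) - 8339) = 1/(-144/5 - 8339) = 1/(-41839/5) = -5/41839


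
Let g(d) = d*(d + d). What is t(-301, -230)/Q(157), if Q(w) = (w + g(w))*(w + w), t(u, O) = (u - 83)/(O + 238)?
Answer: -8/2588145 ≈ -3.0910e-6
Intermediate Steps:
g(d) = 2*d**2 (g(d) = d*(2*d) = 2*d**2)
t(u, O) = (-83 + u)/(238 + O)
Q(w) = 2*w*(w + 2*w**2) (Q(w) = (w + 2*w**2)*(w + w) = (w + 2*w**2)*(2*w) = 2*w*(w + 2*w**2))
t(-301, -230)/Q(157) = ((-83 - 301)/(238 - 230))/((157**2*(2 + 4*157))) = (-384/8)/((24649*(2 + 628))) = ((1/8)*(-384))/((24649*630)) = -48/15528870 = -48*1/15528870 = -8/2588145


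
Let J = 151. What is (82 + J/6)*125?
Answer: 80375/6 ≈ 13396.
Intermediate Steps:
(82 + J/6)*125 = (82 + 151/6)*125 = (643/6)*125 = 80375/6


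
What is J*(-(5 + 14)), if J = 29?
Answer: -551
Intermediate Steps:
J*(-(5 + 14)) = 29*(-(5 + 14)) = 29*(-1*19) = 29*(-19) = -551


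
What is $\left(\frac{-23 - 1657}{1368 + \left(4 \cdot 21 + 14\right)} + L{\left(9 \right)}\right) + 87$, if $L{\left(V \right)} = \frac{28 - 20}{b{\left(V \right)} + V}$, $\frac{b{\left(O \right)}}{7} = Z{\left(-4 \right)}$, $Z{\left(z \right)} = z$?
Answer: $\frac{1189825}{13927} \approx 85.433$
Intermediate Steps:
$b{\left(O \right)} = -28$ ($b{\left(O \right)} = 7 \left(-4\right) = -28$)
$L{\left(V \right)} = \frac{8}{-28 + V}$ ($L{\left(V \right)} = \frac{28 - 20}{-28 + V} = \frac{8}{-28 + V}$)
$\left(\frac{-23 - 1657}{1368 + \left(4 \cdot 21 + 14\right)} + L{\left(9 \right)}\right) + 87 = \left(\frac{-23 - 1657}{1368 + \left(4 \cdot 21 + 14\right)} + \frac{8}{-28 + 9}\right) + 87 = \left(- \frac{1680}{1368 + \left(84 + 14\right)} + \frac{8}{-19}\right) + 87 = \left(- \frac{1680}{1368 + 98} + 8 \left(- \frac{1}{19}\right)\right) + 87 = \left(- \frac{1680}{1466} - \frac{8}{19}\right) + 87 = \left(\left(-1680\right) \frac{1}{1466} - \frac{8}{19}\right) + 87 = \left(- \frac{840}{733} - \frac{8}{19}\right) + 87 = - \frac{21824}{13927} + 87 = \frac{1189825}{13927}$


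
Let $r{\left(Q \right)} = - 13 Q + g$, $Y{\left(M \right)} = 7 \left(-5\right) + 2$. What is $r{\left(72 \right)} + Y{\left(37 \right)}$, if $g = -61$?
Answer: $-1030$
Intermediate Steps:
$Y{\left(M \right)} = -33$ ($Y{\left(M \right)} = -35 + 2 = -33$)
$r{\left(Q \right)} = -61 - 13 Q$ ($r{\left(Q \right)} = - 13 Q - 61 = -61 - 13 Q$)
$r{\left(72 \right)} + Y{\left(37 \right)} = \left(-61 - 936\right) - 33 = -997 - 33 = -1030$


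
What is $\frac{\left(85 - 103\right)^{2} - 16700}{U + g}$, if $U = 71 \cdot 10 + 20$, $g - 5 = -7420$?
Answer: $\frac{16376}{6685} \approx 2.4497$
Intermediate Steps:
$g = -7415$ ($g = 5 - 7420 = -7415$)
$U = 730$ ($U = 710 + 20 = 730$)
$\frac{\left(85 - 103\right)^{2} - 16700}{U + g} = \frac{\left(85 - 103\right)^{2} - 16700}{730 - 7415} = \frac{\left(-18\right)^{2} - 16700}{-6685} = \left(324 - 16700\right) \left(- \frac{1}{6685}\right) = \left(-16376\right) \left(- \frac{1}{6685}\right) = \frac{16376}{6685}$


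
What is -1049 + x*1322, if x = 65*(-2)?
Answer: -172909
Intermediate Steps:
x = -130
-1049 + x*1322 = -1049 - 130*1322 = -1049 - 171860 = -172909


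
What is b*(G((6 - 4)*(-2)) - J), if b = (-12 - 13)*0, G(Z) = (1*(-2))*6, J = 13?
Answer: 0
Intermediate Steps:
G(Z) = -12 (G(Z) = -2*6 = -12)
b = 0 (b = -25*0 = 0)
b*(G((6 - 4)*(-2)) - J) = 0*(-12 - 1*13) = 0*(-12 - 13) = 0*(-25) = 0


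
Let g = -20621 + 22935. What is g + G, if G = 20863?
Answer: 23177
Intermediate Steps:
g = 2314
g + G = 2314 + 20863 = 23177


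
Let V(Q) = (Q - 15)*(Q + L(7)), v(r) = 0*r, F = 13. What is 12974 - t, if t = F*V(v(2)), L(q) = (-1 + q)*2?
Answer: 15314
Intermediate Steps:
L(q) = -2 + 2*q
v(r) = 0
V(Q) = (-15 + Q)*(12 + Q) (V(Q) = (Q - 15)*(Q + (-2 + 2*7)) = (-15 + Q)*(Q + (-2 + 14)) = (-15 + Q)*(Q + 12) = (-15 + Q)*(12 + Q))
t = -2340 (t = 13*(-180 + 0² - 3*0) = 13*(-180 + 0 + 0) = 13*(-180) = -2340)
12974 - t = 12974 - 1*(-2340) = 12974 + 2340 = 15314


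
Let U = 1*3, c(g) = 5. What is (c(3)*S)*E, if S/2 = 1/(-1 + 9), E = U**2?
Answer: 45/4 ≈ 11.250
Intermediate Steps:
U = 3
E = 9 (E = 3**2 = 9)
S = 1/4 (S = 2/(-1 + 9) = 2/8 = 2*(1/8) = 1/4 ≈ 0.25000)
(c(3)*S)*E = (5*(1/4))*9 = (5/4)*9 = 45/4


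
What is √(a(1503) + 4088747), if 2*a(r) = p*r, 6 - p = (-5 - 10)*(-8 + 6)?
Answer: √4070711 ≈ 2017.6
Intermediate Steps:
p = -24 (p = 6 - (-5 - 10)*(-8 + 6) = 6 - (-15)*(-2) = 6 - 1*30 = 6 - 30 = -24)
a(r) = -12*r (a(r) = (-24*r)/2 = -12*r)
√(a(1503) + 4088747) = √(-12*1503 + 4088747) = √(-18036 + 4088747) = √4070711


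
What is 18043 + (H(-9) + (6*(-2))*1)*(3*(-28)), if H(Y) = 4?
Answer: 18715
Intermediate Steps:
18043 + (H(-9) + (6*(-2))*1)*(3*(-28)) = 18043 + (4 + (6*(-2))*1)*(3*(-28)) = 18043 + (4 - 12*1)*(-84) = 18043 + (4 - 12)*(-84) = 18043 - 8*(-84) = 18043 + 672 = 18715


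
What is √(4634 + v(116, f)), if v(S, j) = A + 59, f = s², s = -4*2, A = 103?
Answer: 2*√1199 ≈ 69.253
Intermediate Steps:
s = -8
f = 64 (f = (-8)² = 64)
v(S, j) = 162 (v(S, j) = 103 + 59 = 162)
√(4634 + v(116, f)) = √(4634 + 162) = √4796 = 2*√1199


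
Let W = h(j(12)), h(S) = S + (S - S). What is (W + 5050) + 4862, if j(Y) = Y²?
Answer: 10056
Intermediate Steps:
h(S) = S (h(S) = S + 0 = S)
W = 144 (W = 12² = 144)
(W + 5050) + 4862 = (144 + 5050) + 4862 = 5194 + 4862 = 10056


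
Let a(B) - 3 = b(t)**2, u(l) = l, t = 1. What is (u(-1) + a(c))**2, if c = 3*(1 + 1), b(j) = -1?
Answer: 9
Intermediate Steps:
c = 6 (c = 3*2 = 6)
a(B) = 4 (a(B) = 3 + (-1)**2 = 3 + 1 = 4)
(u(-1) + a(c))**2 = (-1 + 4)**2 = 3**2 = 9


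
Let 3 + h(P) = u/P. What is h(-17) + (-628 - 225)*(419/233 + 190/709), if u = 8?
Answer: -4959532464/2808349 ≈ -1766.0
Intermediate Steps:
h(P) = -3 + 8/P
h(-17) + (-628 - 225)*(419/233 + 190/709) = (-3 + 8/(-17)) + (-628 - 225)*(419/233 + 190/709) = (-3 + 8*(-1/17)) - 853*(419*(1/233) + 190*(1/709)) = (-3 - 8/17) - 853*(419/233 + 190/709) = -59/17 - 853*341341/165197 = -59/17 - 291163873/165197 = -4959532464/2808349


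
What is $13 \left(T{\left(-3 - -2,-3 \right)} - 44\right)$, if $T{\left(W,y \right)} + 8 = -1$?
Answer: $-689$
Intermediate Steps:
$T{\left(W,y \right)} = -9$ ($T{\left(W,y \right)} = -8 - 1 = -9$)
$13 \left(T{\left(-3 - -2,-3 \right)} - 44\right) = 13 \left(-9 - 44\right) = 13 \left(-53\right) = -689$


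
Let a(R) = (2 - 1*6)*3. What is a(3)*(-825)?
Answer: 9900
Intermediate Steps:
a(R) = -12 (a(R) = (2 - 6)*3 = -4*3 = -12)
a(3)*(-825) = -12*(-825) = 9900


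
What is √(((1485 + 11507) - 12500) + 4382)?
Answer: √4874 ≈ 69.814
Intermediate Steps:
√(((1485 + 11507) - 12500) + 4382) = √((12992 - 12500) + 4382) = √(492 + 4382) = √4874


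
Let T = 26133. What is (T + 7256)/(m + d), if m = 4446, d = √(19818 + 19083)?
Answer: 49482498/6576005 - 33389*√38901/19728015 ≈ 7.1909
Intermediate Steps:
d = √38901 ≈ 197.23
(T + 7256)/(m + d) = (26133 + 7256)/(4446 + √38901) = 33389/(4446 + √38901)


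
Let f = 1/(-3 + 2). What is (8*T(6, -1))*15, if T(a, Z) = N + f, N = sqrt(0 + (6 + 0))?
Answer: -120 + 120*sqrt(6) ≈ 173.94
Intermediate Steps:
f = -1 (f = 1/(-1) = -1)
N = sqrt(6) (N = sqrt(0 + 6) = sqrt(6) ≈ 2.4495)
T(a, Z) = -1 + sqrt(6) (T(a, Z) = sqrt(6) - 1 = -1 + sqrt(6))
(8*T(6, -1))*15 = (8*(-1 + sqrt(6)))*15 = (-8 + 8*sqrt(6))*15 = -120 + 120*sqrt(6)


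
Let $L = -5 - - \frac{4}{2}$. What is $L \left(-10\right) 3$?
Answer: $90$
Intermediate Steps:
$L = -3$ ($L = -5 - \left(-4\right) \frac{1}{2} = -5 - -2 = -5 + 2 = -3$)
$L \left(-10\right) 3 = \left(-3\right) \left(-10\right) 3 = 30 \cdot 3 = 90$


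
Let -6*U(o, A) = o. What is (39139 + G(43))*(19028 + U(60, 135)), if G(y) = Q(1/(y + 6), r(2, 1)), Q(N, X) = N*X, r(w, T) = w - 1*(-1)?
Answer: 36472986652/49 ≈ 7.4435e+8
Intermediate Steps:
U(o, A) = -o/6
r(w, T) = 1 + w (r(w, T) = w + 1 = 1 + w)
G(y) = 3/(6 + y) (G(y) = (1 + 2)/(y + 6) = 3/(6 + y))
(39139 + G(43))*(19028 + U(60, 135)) = (39139 + 3/(6 + 43))*(19028 - ⅙*60) = (39139 + 3/49)*(19028 - 10) = (39139 + 3*(1/49))*19018 = (39139 + 3/49)*19018 = (1917814/49)*19018 = 36472986652/49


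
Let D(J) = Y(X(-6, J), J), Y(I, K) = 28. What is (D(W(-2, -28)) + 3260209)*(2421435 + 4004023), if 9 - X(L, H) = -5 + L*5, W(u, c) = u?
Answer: 20948515913546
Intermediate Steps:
X(L, H) = 14 - 5*L (X(L, H) = 9 - (-5 + L*5) = 9 - (-5 + 5*L) = 9 + (5 - 5*L) = 14 - 5*L)
D(J) = 28
(D(W(-2, -28)) + 3260209)*(2421435 + 4004023) = (28 + 3260209)*(2421435 + 4004023) = 3260237*6425458 = 20948515913546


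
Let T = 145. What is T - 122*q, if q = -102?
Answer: 12589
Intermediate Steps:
T - 122*q = 145 - 122*(-102) = 145 + 12444 = 12589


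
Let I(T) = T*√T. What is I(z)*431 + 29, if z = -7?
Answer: 29 - 3017*I*√7 ≈ 29.0 - 7982.2*I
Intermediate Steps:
I(T) = T^(3/2)
I(z)*431 + 29 = (-7)^(3/2)*431 + 29 = -7*I*√7*431 + 29 = -3017*I*√7 + 29 = 29 - 3017*I*√7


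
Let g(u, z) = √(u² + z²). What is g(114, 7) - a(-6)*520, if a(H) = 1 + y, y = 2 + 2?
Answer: -2600 + √13045 ≈ -2485.8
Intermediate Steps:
y = 4
a(H) = 5 (a(H) = 1 + 4 = 5)
g(114, 7) - a(-6)*520 = √(114² + 7²) - 5*520 = √(12996 + 49) - 1*2600 = √13045 - 2600 = -2600 + √13045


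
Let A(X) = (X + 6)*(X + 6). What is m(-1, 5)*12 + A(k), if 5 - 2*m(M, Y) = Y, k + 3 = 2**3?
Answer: 121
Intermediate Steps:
k = 5 (k = -3 + 2**3 = -3 + 8 = 5)
m(M, Y) = 5/2 - Y/2
A(X) = (6 + X)**2 (A(X) = (6 + X)*(6 + X) = (6 + X)**2)
m(-1, 5)*12 + A(k) = (5/2 - 1/2*5)*12 + (6 + 5)**2 = (5/2 - 5/2)*12 + 11**2 = 0*12 + 121 = 0 + 121 = 121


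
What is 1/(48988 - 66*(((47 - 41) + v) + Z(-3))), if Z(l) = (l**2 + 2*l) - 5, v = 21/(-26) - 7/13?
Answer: 13/634567 ≈ 2.0486e-5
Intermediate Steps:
v = -35/26 (v = 21*(-1/26) - 7*1/13 = -21/26 - 7/13 = -35/26 ≈ -1.3462)
Z(l) = -5 + l**2 + 2*l
1/(48988 - 66*(((47 - 41) + v) + Z(-3))) = 1/(48988 - 66*(((47 - 41) - 35/26) + (-5 + (-3)**2 + 2*(-3)))) = 1/(48988 - 66*((6 - 35/26) + (-5 + 9 - 6))) = 1/(48988 - 66*(121/26 - 2)) = 1/(48988 - 66*69/26) = 1/(48988 - 2277/13) = 1/(634567/13) = 13/634567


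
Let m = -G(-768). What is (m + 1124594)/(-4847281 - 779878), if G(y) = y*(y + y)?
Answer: 55054/5627159 ≈ 0.0097836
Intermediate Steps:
G(y) = 2*y**2 (G(y) = y*(2*y) = 2*y**2)
m = -1179648 (m = -2*(-768)**2 = -2*589824 = -1*1179648 = -1179648)
(m + 1124594)/(-4847281 - 779878) = (-1179648 + 1124594)/(-4847281 - 779878) = -55054/(-5627159) = -55054*(-1/5627159) = 55054/5627159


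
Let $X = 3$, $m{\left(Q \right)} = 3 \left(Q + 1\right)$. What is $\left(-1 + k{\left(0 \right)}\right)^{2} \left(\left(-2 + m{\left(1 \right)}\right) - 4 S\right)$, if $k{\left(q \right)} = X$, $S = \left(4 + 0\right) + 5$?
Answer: $-128$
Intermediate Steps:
$S = 9$ ($S = 4 + 5 = 9$)
$m{\left(Q \right)} = 3 + 3 Q$ ($m{\left(Q \right)} = 3 \left(1 + Q\right) = 3 + 3 Q$)
$k{\left(q \right)} = 3$
$\left(-1 + k{\left(0 \right)}\right)^{2} \left(\left(-2 + m{\left(1 \right)}\right) - 4 S\right) = \left(-1 + 3\right)^{2} \left(\left(-2 + \left(3 + 3 \cdot 1\right)\right) - 36\right) = 2^{2} \left(\left(-2 + \left(3 + 3\right)\right) - 36\right) = 4 \left(\left(-2 + 6\right) - 36\right) = 4 \left(4 - 36\right) = 4 \left(-32\right) = -128$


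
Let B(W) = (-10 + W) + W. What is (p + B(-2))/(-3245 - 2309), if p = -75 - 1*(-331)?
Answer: -121/2777 ≈ -0.043572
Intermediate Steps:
p = 256 (p = -75 + 331 = 256)
B(W) = -10 + 2*W
(p + B(-2))/(-3245 - 2309) = (256 + (-10 + 2*(-2)))/(-3245 - 2309) = (256 + (-10 - 4))/(-5554) = (256 - 14)*(-1/5554) = 242*(-1/5554) = -121/2777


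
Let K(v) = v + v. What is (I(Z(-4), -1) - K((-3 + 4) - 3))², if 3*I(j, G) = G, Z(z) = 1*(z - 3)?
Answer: 121/9 ≈ 13.444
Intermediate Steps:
Z(z) = -3 + z (Z(z) = 1*(-3 + z) = -3 + z)
K(v) = 2*v
I(j, G) = G/3
(I(Z(-4), -1) - K((-3 + 4) - 3))² = ((⅓)*(-1) - 2*((-3 + 4) - 3))² = (-⅓ - 2*(1 - 3))² = (-⅓ - 2*(-2))² = (-⅓ - 1*(-4))² = (-⅓ + 4)² = (11/3)² = 121/9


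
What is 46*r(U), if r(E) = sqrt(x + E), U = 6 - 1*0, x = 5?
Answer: 46*sqrt(11) ≈ 152.56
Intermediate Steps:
U = 6 (U = 6 + 0 = 6)
r(E) = sqrt(5 + E)
46*r(U) = 46*sqrt(5 + 6) = 46*sqrt(11)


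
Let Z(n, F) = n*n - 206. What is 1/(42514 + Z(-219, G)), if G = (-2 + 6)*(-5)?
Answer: 1/90269 ≈ 1.1078e-5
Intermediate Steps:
G = -20 (G = 4*(-5) = -20)
Z(n, F) = -206 + n² (Z(n, F) = n² - 206 = -206 + n²)
1/(42514 + Z(-219, G)) = 1/(42514 + (-206 + (-219)²)) = 1/(42514 + (-206 + 47961)) = 1/(42514 + 47755) = 1/90269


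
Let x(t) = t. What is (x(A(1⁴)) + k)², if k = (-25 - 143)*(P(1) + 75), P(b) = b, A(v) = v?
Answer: 162996289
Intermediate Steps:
k = -12768 (k = (-25 - 143)*(1 + 75) = -168*76 = -12768)
(x(A(1⁴)) + k)² = (1⁴ - 12768)² = (1 - 12768)² = (-12767)² = 162996289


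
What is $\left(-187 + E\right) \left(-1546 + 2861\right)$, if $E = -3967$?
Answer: $-5462510$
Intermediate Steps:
$\left(-187 + E\right) \left(-1546 + 2861\right) = \left(-187 - 3967\right) \left(-1546 + 2861\right) = \left(-4154\right) 1315 = -5462510$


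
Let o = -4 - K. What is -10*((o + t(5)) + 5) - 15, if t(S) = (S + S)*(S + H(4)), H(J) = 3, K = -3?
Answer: -855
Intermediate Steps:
o = -1 (o = -4 - 1*(-3) = -4 + 3 = -1)
t(S) = 2*S*(3 + S) (t(S) = (S + S)*(S + 3) = (2*S)*(3 + S) = 2*S*(3 + S))
-10*((o + t(5)) + 5) - 15 = -10*((-1 + 2*5*(3 + 5)) + 5) - 15 = -10*((-1 + 2*5*8) + 5) - 15 = -10*((-1 + 80) + 5) - 15 = -10*(79 + 5) - 15 = -10*84 - 15 = -840 - 15 = -855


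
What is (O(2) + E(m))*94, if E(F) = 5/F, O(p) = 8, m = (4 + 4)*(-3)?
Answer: 8789/12 ≈ 732.42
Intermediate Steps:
m = -24 (m = 8*(-3) = -24)
(O(2) + E(m))*94 = (8 + 5/(-24))*94 = (8 + 5*(-1/24))*94 = (8 - 5/24)*94 = (187/24)*94 = 8789/12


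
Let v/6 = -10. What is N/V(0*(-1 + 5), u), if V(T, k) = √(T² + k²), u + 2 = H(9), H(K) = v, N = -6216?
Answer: -3108/31 ≈ -100.26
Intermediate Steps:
v = -60 (v = 6*(-10) = -60)
H(K) = -60
u = -62 (u = -2 - 60 = -62)
N/V(0*(-1 + 5), u) = -6216/√((0*(-1 + 5))² + (-62)²) = -6216/√((0*4)² + 3844) = -6216/√(0² + 3844) = -6216/√(0 + 3844) = -6216/(√3844) = -6216/62 = -6216*1/62 = -3108/31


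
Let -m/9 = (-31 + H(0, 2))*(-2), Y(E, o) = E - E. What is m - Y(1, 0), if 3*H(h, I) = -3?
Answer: -576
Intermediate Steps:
Y(E, o) = 0
H(h, I) = -1 (H(h, I) = (⅓)*(-3) = -1)
m = -576 (m = -9*(-31 - 1)*(-2) = -(-288)*(-2) = -9*64 = -576)
m - Y(1, 0) = -576 - 1*0 = -576 + 0 = -576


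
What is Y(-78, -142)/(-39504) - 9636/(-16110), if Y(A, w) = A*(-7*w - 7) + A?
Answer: 11265011/4419510 ≈ 2.5489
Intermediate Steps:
Y(A, w) = A + A*(-7 - 7*w) (Y(A, w) = A*(-7 - 7*w) + A = A + A*(-7 - 7*w))
Y(-78, -142)/(-39504) - 9636/(-16110) = -1*(-78)*(6 + 7*(-142))/(-39504) - 9636/(-16110) = -1*(-78)*(6 - 994)*(-1/39504) - 9636*(-1/16110) = -1*(-78)*(-988)*(-1/39504) + 1606/2685 = -77064*(-1/39504) + 1606/2685 = 3211/1646 + 1606/2685 = 11265011/4419510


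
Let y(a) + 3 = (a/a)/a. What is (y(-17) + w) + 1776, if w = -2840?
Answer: -18140/17 ≈ -1067.1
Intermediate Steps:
y(a) = -3 + 1/a (y(a) = -3 + (a/a)/a = -3 + 1/a)
(y(-17) + w) + 1776 = ((-3 + 1/(-17)) - 2840) + 1776 = ((-3 - 1/17) - 2840) + 1776 = (-52/17 - 2840) + 1776 = -48332/17 + 1776 = -18140/17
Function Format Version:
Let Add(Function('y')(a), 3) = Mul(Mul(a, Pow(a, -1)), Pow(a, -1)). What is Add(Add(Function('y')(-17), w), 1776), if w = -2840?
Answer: Rational(-18140, 17) ≈ -1067.1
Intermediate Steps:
Function('y')(a) = Add(-3, Pow(a, -1)) (Function('y')(a) = Add(-3, Mul(Mul(a, Pow(a, -1)), Pow(a, -1))) = Add(-3, Mul(1, Pow(a, -1))) = Add(-3, Pow(a, -1)))
Add(Add(Function('y')(-17), w), 1776) = Add(Add(Add(-3, Pow(-17, -1)), -2840), 1776) = Add(Add(Add(-3, Rational(-1, 17)), -2840), 1776) = Add(Add(Rational(-52, 17), -2840), 1776) = Add(Rational(-48332, 17), 1776) = Rational(-18140, 17)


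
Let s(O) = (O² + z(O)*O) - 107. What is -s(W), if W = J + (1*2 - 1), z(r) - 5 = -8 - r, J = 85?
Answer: 365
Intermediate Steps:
z(r) = -3 - r (z(r) = 5 + (-8 - r) = -3 - r)
W = 86 (W = 85 + (1*2 - 1) = 85 + (2 - 1) = 85 + 1 = 86)
s(O) = -107 + O² + O*(-3 - O) (s(O) = (O² + (-3 - O)*O) - 107 = (O² + O*(-3 - O)) - 107 = -107 + O² + O*(-3 - O))
-s(W) = -(-107 - 3*86) = -(-107 - 258) = -1*(-365) = 365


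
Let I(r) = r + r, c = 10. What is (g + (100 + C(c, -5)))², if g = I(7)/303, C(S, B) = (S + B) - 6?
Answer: 900660121/91809 ≈ 9810.2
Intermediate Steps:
I(r) = 2*r
C(S, B) = -6 + B + S (C(S, B) = (B + S) - 6 = -6 + B + S)
g = 14/303 (g = (2*7)/303 = 14*(1/303) = 14/303 ≈ 0.046205)
(g + (100 + C(c, -5)))² = (14/303 + (100 + (-6 - 5 + 10)))² = (14/303 + (100 - 1))² = (14/303 + 99)² = (30011/303)² = 900660121/91809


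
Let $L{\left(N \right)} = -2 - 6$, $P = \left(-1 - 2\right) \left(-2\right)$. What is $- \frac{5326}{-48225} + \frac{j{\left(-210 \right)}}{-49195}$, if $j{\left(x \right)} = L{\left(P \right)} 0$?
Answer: $\frac{5326}{48225} \approx 0.11044$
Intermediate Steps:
$P = 6$ ($P = \left(-3\right) \left(-2\right) = 6$)
$L{\left(N \right)} = -8$ ($L{\left(N \right)} = -2 - 6 = -8$)
$j{\left(x \right)} = 0$ ($j{\left(x \right)} = \left(-8\right) 0 = 0$)
$- \frac{5326}{-48225} + \frac{j{\left(-210 \right)}}{-49195} = - \frac{5326}{-48225} + \frac{0}{-49195} = \left(-5326\right) \left(- \frac{1}{48225}\right) + 0 \left(- \frac{1}{49195}\right) = \frac{5326}{48225} + 0 = \frac{5326}{48225}$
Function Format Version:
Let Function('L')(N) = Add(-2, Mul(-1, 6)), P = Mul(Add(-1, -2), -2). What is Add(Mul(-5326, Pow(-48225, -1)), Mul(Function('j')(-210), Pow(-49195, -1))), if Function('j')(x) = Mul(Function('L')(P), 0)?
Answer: Rational(5326, 48225) ≈ 0.11044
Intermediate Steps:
P = 6 (P = Mul(-3, -2) = 6)
Function('L')(N) = -8 (Function('L')(N) = Add(-2, -6) = -8)
Function('j')(x) = 0 (Function('j')(x) = Mul(-8, 0) = 0)
Add(Mul(-5326, Pow(-48225, -1)), Mul(Function('j')(-210), Pow(-49195, -1))) = Add(Mul(-5326, Pow(-48225, -1)), Mul(0, Pow(-49195, -1))) = Add(Mul(-5326, Rational(-1, 48225)), Mul(0, Rational(-1, 49195))) = Add(Rational(5326, 48225), 0) = Rational(5326, 48225)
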